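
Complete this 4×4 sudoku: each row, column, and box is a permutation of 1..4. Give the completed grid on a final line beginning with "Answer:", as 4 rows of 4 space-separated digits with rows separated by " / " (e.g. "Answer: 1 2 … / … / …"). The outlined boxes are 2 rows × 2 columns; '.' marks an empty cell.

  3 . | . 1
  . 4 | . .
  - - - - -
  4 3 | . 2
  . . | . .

Step 1. [r1c2∈{2}] r1c2's peers cover all but 2 ⇒ r1c2=2.
Step 2. [r4c4∈{3,4}] r4c4 is the only open cell in col 4 admitting 4, so r4c4=4.
Step 3. [r4c3∈{1,3}] r4c3 is the only open cell in row 4 admitting 3. So r4c3=3.
Step 4. [r4c2∈{1}] only 1 remains possible at r4c2. So r4c2=1.
Step 5. [r4c1∈{2}] r4c1's peers cover all but 2 ⇒ r4c1=2.
Step 6. [r2c1∈{1}] nothing but 1 survives at r2c1, so r2c1=1.
Step 7. [r1c3∈{4}] nothing but 4 survives at r1c3, so r1c3=4.
Step 8. [r3c3∈{1}] r3c3 has the single candidate 1 ⇒ r3c3=1.
Step 9. [r2c3∈{2}] nothing but 2 survives at r2c3, so r2c3=2.
Step 10. [r2c4∈{3}] r2c4's peers cover all but 3, so r2c4=3.

Answer: 3 2 4 1 / 1 4 2 3 / 4 3 1 2 / 2 1 3 4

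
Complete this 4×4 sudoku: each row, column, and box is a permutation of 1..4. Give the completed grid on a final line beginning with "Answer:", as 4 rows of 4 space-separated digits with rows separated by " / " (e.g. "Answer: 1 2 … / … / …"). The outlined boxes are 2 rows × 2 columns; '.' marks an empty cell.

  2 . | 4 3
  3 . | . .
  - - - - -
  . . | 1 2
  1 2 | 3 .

Step 1. [r2c2∈{1,4}] in row 2, 4 fits only at r2c2 ⇒ r2c2=4.
Step 2. [r3c1∈{4}] r3c1's peers cover all but 4 ⇒ r3c1=4.
Step 3. [r1c2∈{1}] r1c2's peers cover all but 1. So r1c2=1.
Step 4. [r3c2∈{3}] r3c2's peers cover all but 3. So r3c2=3.
Step 5. [r2c3∈{2}] r2c3 has the single candidate 2 ⇒ r2c3=2.
Step 6. [r4c4∈{4}] r4c4's peers cover all but 4, so r4c4=4.
Step 7. [r2c4∈{1}] r2c4 has the single candidate 1. So r2c4=1.

Answer: 2 1 4 3 / 3 4 2 1 / 4 3 1 2 / 1 2 3 4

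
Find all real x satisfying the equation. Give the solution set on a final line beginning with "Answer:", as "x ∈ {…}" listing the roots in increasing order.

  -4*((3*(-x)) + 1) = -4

Step 1. [-4*((3*(-x)) + 1) = -4] leading coefficient -4: divide by -4, so div: (3*(-x)) + 1 = 1.
Step 2. [(3*(-x)) + 1 = 1] subtract 1: x sits inside (… + 1). So sub: 3*(-x) = 0.
Step 3. [3*(-x) = 0] 3·(inner) — divide through by 3, so div: -x = 0.
Step 4. [-x = 0] leading − — multiply by −1 ⇒ neg: x = 0.

Answer: x ∈ {0}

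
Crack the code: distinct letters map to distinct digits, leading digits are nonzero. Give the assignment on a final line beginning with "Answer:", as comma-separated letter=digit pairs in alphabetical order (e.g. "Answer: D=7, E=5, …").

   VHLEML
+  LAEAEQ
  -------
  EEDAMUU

Step 1. [col 1: L + Q ≡ U (mod 10)] several values work for Q in column 1 (L + Q ≡ U (mod 10), carry-in 0); try Q=3 ⇒ Q=3.
Step 2. [col 1: L + Q ≡ U (mod 10)] U=9 is one option consistent with column 1 (L + Q ≡ U (mod 10), carry-in 0) — take it, so U=9.
Step 3. [E] E is the leading digit of a 7-digit sum of two 6-digit numbers; the final carry is exactly 1 ⇒ E=1.
Step 4. [col 1: L + Q ≡ U (mod 10)] in column 1 we have L+Q≡U with carry-in 0; given Q=3, U=9 and digits 1,3,9 already taken and all letters distinct, that pins L to 6, so L=6.
Step 5. [col 2: M + E ≡ U (mod 10)] column 2: given E=1, U=9, carry-in 0, and digits 1,3,6,9 already taken and all letters distinct, M+E≡U (mod 10) forces M=8 ⇒ M=8.
Step 6. [col 3: E + A ≡ M (mod 10)] from column 3 (E=1, M=8, carry-in 0, digits 1,3,6,8,9 already taken and all letters distinct): A must equal 7 ⇒ A=7.
Step 7. [col 5: H + A ≡ D (mod 10)] from column 5 (A=7, carry-in 0, digits 1,3,6,7,8,9 already taken and all letters distinct): D must equal 2. So D=2.
Step 8. [col 5: H + A ≡ D (mod 10)] from column 5 (A=7, D=2, carry-in 0, digits 1,2,3,6,7,8,9 already taken and all letters distinct): H must equal 5, so H=5.
Step 9. [col 6: V + L ≡ E (mod 10)] column 6 reads V+L+carry(1)=E with L=6, E=1; with digits 1,2,3,5,6,7,8,9 already taken and all letters distinct, the only value for V is 4. So V=4.

Answer: A=7, D=2, E=1, H=5, L=6, M=8, Q=3, U=9, V=4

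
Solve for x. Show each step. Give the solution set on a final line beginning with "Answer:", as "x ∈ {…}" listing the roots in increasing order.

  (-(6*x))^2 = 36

Step 1. [(-(6*x))^2 = 36] 36 ≥ 0, LHS is (·)² — take ±√, so sqrt: -(6*x) = 6 or -6.
Step 2. [-(6*x) = 6 or -6] flip signs both sides, so neg: 6*x = -6 or 6.
Step 3. [6*x = -6 or 6] LHS = 6·(…); ÷6 both sides, so div: x = -1 or 1.

Answer: x ∈ {-1, 1}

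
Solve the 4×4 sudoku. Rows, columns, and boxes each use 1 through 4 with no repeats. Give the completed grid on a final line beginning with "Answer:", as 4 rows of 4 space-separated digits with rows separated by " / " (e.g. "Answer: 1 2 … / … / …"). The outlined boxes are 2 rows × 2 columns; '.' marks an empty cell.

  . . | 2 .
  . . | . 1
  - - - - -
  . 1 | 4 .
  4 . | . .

Step 1. [r2c3∈{3}] only 3 remains possible at r2c3 ⇒ r2c3=3.
Step 2. [r2c2∈{2,4}] r2c2 is the only open cell in row 2 admitting 4 ⇒ r2c2=4.
Step 3. [r4c2∈{2,3}] col 2 places 2 nowhere but r4c2, so r4c2=2.
Step 4. [r3c1∈{3}] r3c1's peers cover all but 3 ⇒ r3c1=3.
Step 5. [r1c1∈{1}] r1c1 is down to just 1, so r1c1=1.
Step 6. [r1c4∈{4}] r1c4's peers cover all but 4, so r1c4=4.
Step 7. [r4c4∈{3}] r4c4 has the single candidate 3 ⇒ r4c4=3.
Step 8. [r3c4∈{2}] r3c4 has the single candidate 2. So r3c4=2.
Step 9. [r2c1∈{2}] r2c1 is down to just 2 ⇒ r2c1=2.
Step 10. [r1c2∈{3}] nothing but 3 survives at r1c2 ⇒ r1c2=3.
Step 11. [r4c3∈{1}] r4c3 is down to just 1, so r4c3=1.

Answer: 1 3 2 4 / 2 4 3 1 / 3 1 4 2 / 4 2 1 3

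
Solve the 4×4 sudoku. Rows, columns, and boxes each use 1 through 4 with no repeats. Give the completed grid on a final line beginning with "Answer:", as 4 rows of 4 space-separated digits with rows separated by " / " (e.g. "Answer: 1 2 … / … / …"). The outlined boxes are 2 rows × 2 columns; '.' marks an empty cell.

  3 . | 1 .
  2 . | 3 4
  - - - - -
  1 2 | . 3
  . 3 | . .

Step 1. [r4c3∈{2,4}] across col 3, 2 lands solely at r4c3, so r4c3=2.
Step 2. [r4c1∈{4}] r4c1 is down to just 4, so r4c1=4.
Step 3. [r3c3∈{4}] only 4 remains possible at r3c3 ⇒ r3c3=4.
Step 4. [r4c4∈{1}] nothing but 1 survives at r4c4 ⇒ r4c4=1.
Step 5. [r1c4∈{2}] r1c4's peers cover all but 2. So r1c4=2.
Step 6. [r2c2∈{1}] r2c2 is down to just 1, so r2c2=1.
Step 7. [r1c2∈{4}] r1c2 is down to just 4, so r1c2=4.

Answer: 3 4 1 2 / 2 1 3 4 / 1 2 4 3 / 4 3 2 1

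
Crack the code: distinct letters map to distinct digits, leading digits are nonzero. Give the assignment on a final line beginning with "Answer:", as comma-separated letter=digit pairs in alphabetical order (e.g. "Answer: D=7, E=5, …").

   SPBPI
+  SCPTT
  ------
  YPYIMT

Step 1. [col 1: I + T ≡ T (mod 10)] column 1 reads I+T+carry(0)=T with nothing yet; with all letters distinct, none taken yet, the only value for I is 0, so I=0.
Step 2. [col 1: I + T ≡ T (mod 10)] no forcing yet in column 1 (carry-in 0); T=9 is free and consistent — try it ⇒ T=9.
Step 3. [col 2: P + T ≡ M (mod 10)] column 2 (P + T ≡ M (mod 10), carry-in 0) doesn't pin M yet; pick M=6 and continue, so M=6.
Step 4. [Y] adding two 5-digit numbers gives at most 5+1 digits, and here it does — Y is that final carry and must be 1 ⇒ Y=1.
Step 5. [col 2: P + T ≡ M (mod 10)] column 2 reads P+T+carry(0)=M with T=9, M=6; with digits 0,1,6,9 already taken and all letters distinct, the only value for P is 7, so P=7.
Step 6. [col 3: B + P ≡ I (mod 10)] column 3 reads B+P+carry(1)=I with P=7, I=0; with digits 0,1,6,7,9 already taken and all letters distinct, the only value for B is 2. So B=2.
Step 7. [col 4: P + C ≡ Y (mod 10)] from column 4 (P=7, Y=1, carry-in 1, digits 0,1,2,6,7,9 already taken and all letters distinct): C must equal 3, so C=3.
Step 8. [col 5: S + S ≡ P (mod 10)] column 5 reads S+S+carry(1)=P with P=7; with digits 0,1,2,3,6,7,9 already taken and all letters distinct, the only value for S is 8, so S=8.

Answer: B=2, C=3, I=0, M=6, P=7, S=8, T=9, Y=1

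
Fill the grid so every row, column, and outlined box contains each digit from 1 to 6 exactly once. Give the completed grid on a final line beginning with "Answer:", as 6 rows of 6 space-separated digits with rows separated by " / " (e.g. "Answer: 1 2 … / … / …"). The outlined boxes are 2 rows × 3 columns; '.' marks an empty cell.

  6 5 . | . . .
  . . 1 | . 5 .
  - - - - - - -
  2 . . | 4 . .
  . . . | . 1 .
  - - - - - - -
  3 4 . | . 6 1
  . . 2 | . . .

Step 1. [r3c5∈{3}] r3c5's peers cover all but 3, so r3c5=3.
Step 2. [r1c5∈{2,4}] across col 5, 2 lands solely at r1c5, so r1c5=2.
Step 3. [r5c3∈{5}] r5c3 has the single candidate 5, so r5c3=5.
Step 4. [r3c6∈{5,6}] r3c6 is the only open cell in row 3 admitting 5, so r3c6=5.
Step 5. [r6c2∈{1,6}] row 6 places 6 nowhere but r6c2, so r6c2=6.
Step 6. [r2c1∈{4}] nothing but 4 survives at r2c1, so r2c1=4.
Step 7. [r1c3∈{3}] only 3 remains possible at r1c3, so r1c3=3.
Step 8. [r4c6∈{2,6}] r4c6 is the only open cell in col 6 admitting 2 ⇒ r4c6=2.
Step 9. [r4c4∈{6}] r4c4 is down to just 6 ⇒ r4c4=6.
Step 10. [r2c4∈{3}] r2c4 has the single candidate 3 ⇒ r2c4=3.
Step 11. [r6c6∈{3,4}] across row 6, 3 lands solely at r6c6, so r6c6=3.
Step 12. [r4c2∈{3}] only 3 remains possible at r4c2. So r4c2=3.
Step 13. [r5c4∈{2}] r5c4 is down to just 2, so r5c4=2.
Step 14. [r3c2∈{1}] nothing but 1 survives at r3c2, so r3c2=1.
Step 15. [r6c4∈{5}] r6c4's peers cover all but 5, so r6c4=5.
Step 16. [r2c2∈{2}] r2c2 has the single candidate 2, so r2c2=2.
Step 17. [r4c3∈{4}] nothing but 4 survives at r4c3 ⇒ r4c3=4.
Step 18. [r2c6∈{6}] r2c6 is down to just 6. So r2c6=6.
Step 19. [r4c1∈{5}] r4c1's peers cover all but 5 ⇒ r4c1=5.
Step 20. [r6c1∈{1}] only 1 remains possible at r6c1, so r6c1=1.
Step 21. [r1c4∈{1}] only 1 remains possible at r1c4, so r1c4=1.
Step 22. [r6c5∈{4}] r6c5's peers cover all but 4 ⇒ r6c5=4.
Step 23. [r1c6∈{4}] r1c6's peers cover all but 4 ⇒ r1c6=4.
Step 24. [r3c3∈{6}] only 6 remains possible at r3c3, so r3c3=6.

Answer: 6 5 3 1 2 4 / 4 2 1 3 5 6 / 2 1 6 4 3 5 / 5 3 4 6 1 2 / 3 4 5 2 6 1 / 1 6 2 5 4 3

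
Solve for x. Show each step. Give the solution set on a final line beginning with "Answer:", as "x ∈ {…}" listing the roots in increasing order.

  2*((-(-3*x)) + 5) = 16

Step 1. [2*((-(-3*x)) + 5) = 16] 2·(inner) — divide through by 2 ⇒ div: (-(-3*x)) + 5 = 8.
Step 2. [(-(-3*x)) + 5 = 8] peel the +5: subtract 5 from each side ⇒ sub: -(-3*x) = 3.
Step 3. [-(-3*x) = 3] flip signs both sides ⇒ neg: -3*x = -3.
Step 4. [-3*x = -3] LHS = -3·(…); ÷-3 both sides. So div: x = 1.

Answer: x ∈ {1}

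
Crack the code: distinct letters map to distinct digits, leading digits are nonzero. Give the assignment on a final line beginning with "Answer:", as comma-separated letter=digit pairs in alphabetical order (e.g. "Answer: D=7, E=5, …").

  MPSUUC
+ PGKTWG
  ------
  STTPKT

Step 1. [col 1: C + G ≡ T (mod 10)] column 1 (C + G ≡ T (mod 10), carry-in 0) doesn't pin T yet; pick T=0 and continue, so T=0.
Step 2. [col 1: C + G ≡ T (mod 10)] several values work for G in column 1 (C + G ≡ T (mod 10), carry-in 0); try G=6. So G=6.
Step 3. [col 1: C + G ≡ T (mod 10)] from column 1 (G=6, T=0, carry-in 0, digits 0,6 already taken and all letters distinct): C must equal 4, so C=4.
Step 4. [col 2: U + W ≡ K (mod 10)] K=1 is one option consistent with column 2 (U + W ≡ K (mod 10), carry-in 1) — take it, so K=1.
Step 5. [col 2: U + W ≡ K (mod 10)] column 2 (U + W ≡ K (mod 10), carry-in 1) doesn't pin U yet; pick U=2 and continue ⇒ U=2.
Step 6. [col 2: U + W ≡ K (mod 10)] from column 2 (U=2, K=1, carry-in 1, digits 0,1,2,4,6 already taken and all letters distinct): W must equal 8 ⇒ W=8.
Step 7. [col 3: U + T ≡ P (mod 10)] from column 3 (U=2, T=0, carry-in 1, digits 0,1,2,4,6,8 already taken and all letters distinct): P must equal 3. So P=3.
Step 8. [col 4: S + K ≡ T (mod 10)] column 4: given K=1, T=0, carry-in 0, and digits 0,1,2,3,4,6,8 already taken and all letters distinct, S+K≡T (mod 10) forces S=9 ⇒ S=9.
Step 9. [col 6: M + P ≡ S (mod 10)] column 6 reads M+P+carry(1)=S with P=3, S=9; with digits 0,1,2,3,4,6,8,9 already taken and all letters distinct, the only value for M is 5. So M=5.

Answer: C=4, G=6, K=1, M=5, P=3, S=9, T=0, U=2, W=8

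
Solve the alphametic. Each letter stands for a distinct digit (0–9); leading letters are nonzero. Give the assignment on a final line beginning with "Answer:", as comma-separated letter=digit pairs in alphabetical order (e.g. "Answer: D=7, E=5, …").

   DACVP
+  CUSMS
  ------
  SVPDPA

Step 1. [col 1: P + S ≡ A (mod 10)] no forcing yet in column 1 (carry-in 0); P=2 is free and consistent — try it, so P=2.
Step 2. [col 1: P + S ≡ A (mod 10)] column 1 (P + S ≡ A (mod 10), carry-in 0) doesn't pin A yet; pick A=3 and continue. So A=3.
Step 3. [col 1: P + S ≡ A (mod 10)] from column 1 (P=2, A=3, carry-in 0, digits 2,3 already taken and all letters distinct): S must equal 1 ⇒ S=1.
Step 4. [col 2: V + M ≡ P (mod 10)] column 2 (V + M ≡ P (mod 10), carry-in 0) doesn't pin V yet; pick V=5 and continue, so V=5.
Step 5. [col 2: V + M ≡ P (mod 10)] in column 2 we have V+M≡P with carry-in 0; given V=5, P=2 and digits 1,2,3,5 already taken and all letters distinct, that pins M to 7. So M=7.
Step 6. [col 3: C + S ≡ D (mod 10)] no forcing yet in column 3 (carry-in 1); C=6 is free and consistent — try it. So C=6.
Step 7. [col 3: C + S ≡ D (mod 10)] column 3 reads C+S+carry(1)=D with C=6, S=1; with digits 1,2,3,5,6,7 already taken and all letters distinct, the only value for D is 8. So D=8.
Step 8. [col 4: A + U ≡ P (mod 10)] in column 4 we have A+U≡P with carry-in 0; given A=3, P=2 and digits 1,2,3,5,6,7,8 already taken and all letters distinct, that pins U to 9, so U=9.

Answer: A=3, C=6, D=8, M=7, P=2, S=1, U=9, V=5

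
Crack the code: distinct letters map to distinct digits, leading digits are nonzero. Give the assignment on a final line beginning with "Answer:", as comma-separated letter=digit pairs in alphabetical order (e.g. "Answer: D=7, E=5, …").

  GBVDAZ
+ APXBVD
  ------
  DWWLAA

Step 1. [col 1: Z + D ≡ A (mod 10)] several values work for A in column 1 (Z + D ≡ A (mod 10), carry-in 0); try A=1, so A=1.
Step 2. [col 1: Z + D ≡ A (mod 10)] several values work for Z in column 1 (Z + D ≡ A (mod 10), carry-in 0); try Z=8, so Z=8.
Step 3. [col 1: Z + D ≡ A (mod 10)] column 1: given Z=8, A=1, carry-in 0, and digits 1,8 already taken and all letters distinct, Z+D≡A (mod 10) forces D=3. So D=3.
Step 4. [col 2: A + V ≡ A (mod 10)] column 2 reads A+V+carry(1)=A with A=1; with digits 1,3,8 already taken and all letters distinct, the only value for V is 9, so V=9.
Step 5. [col 3: D + B ≡ L (mod 10)] column 3 (D + B ≡ L (mod 10), carry-in 1) doesn't pin L yet; pick L=4 and continue. So L=4.
Step 6. [col 3: D + B ≡ L (mod 10)] column 3: given D=3, L=4, carry-in 1, and digits 1,3,4,8,9 already taken and all letters distinct, D+B≡L (mod 10) forces B=0, so B=0.
Step 7. [col 4: V + X ≡ W (mod 10)] several values work for X in column 4 (V + X ≡ W (mod 10), carry-in 0); try X=7. So X=7.
Step 8. [col 4: V + X ≡ W (mod 10)] from column 4 (V=9, X=7, carry-in 0, digits 0,1,3,4,7,8,9 already taken and all letters distinct): W must equal 6, so W=6.
Step 9. [col 5: B + P ≡ W (mod 10)] in column 5 we have B+P≡W with carry-in 1; given B=0, W=6 and digits 0,1,3,4,6,7,8,9 already taken and all letters distinct, that pins P to 5. So P=5.
Step 10. [col 6: G + A ≡ D (mod 10)] column 6 reads G+A+carry(0)=D with A=1, D=3; with digits 0,1,3,4,5,6,7,8,9 already taken and all letters distinct, the only value for G is 2, so G=2.

Answer: A=1, B=0, D=3, G=2, L=4, P=5, V=9, W=6, X=7, Z=8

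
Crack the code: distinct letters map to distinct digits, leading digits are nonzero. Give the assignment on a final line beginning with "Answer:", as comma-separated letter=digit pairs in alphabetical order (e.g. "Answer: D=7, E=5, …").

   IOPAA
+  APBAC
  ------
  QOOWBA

Step 1. [col 1: A + C ≡ A (mod 10)] column 1: given nothing yet, carry-in 0, and all letters distinct, none taken yet, A+C≡A (mod 10) forces C=0 ⇒ C=0.
Step 2. [col 1: A + C ≡ A (mod 10)] several values work for A in column 1 (A + C ≡ A (mod 10), carry-in 0); try A=3. So A=3.
Step 3. [col 2: A + A ≡ B (mod 10)] from column 2 (A=3, carry-in 0, digits 0,3 already taken and all letters distinct): B must equal 6. So B=6.
Step 4. [col 3: P + B ≡ W (mod 10)] no forcing yet in column 3 (carry-in 0); P=9 is free and consistent — try it, so P=9.
Step 5. [Q] Q is the leading digit of a 6-digit sum of two 5-digit numbers; the final carry is exactly 1, so Q=1.
Step 6. [col 3: P + B ≡ W (mod 10)] column 3 reads P+B+carry(0)=W with P=9, B=6; with digits 0,1,3,6,9 already taken and all letters distinct, the only value for W is 5. So W=5.
Step 7. [col 4: O + P ≡ O (mod 10)] several values work for O in column 4 (O + P ≡ O (mod 10), carry-in 1); try O=2. So O=2.
Step 8. [col 5: I + A ≡ O (mod 10)] column 5 reads I+A+carry(1)=O with A=3, O=2; with digits 0,1,2,3,5,6,9 already taken and all letters distinct, the only value for I is 8. So I=8.

Answer: A=3, B=6, C=0, I=8, O=2, P=9, Q=1, W=5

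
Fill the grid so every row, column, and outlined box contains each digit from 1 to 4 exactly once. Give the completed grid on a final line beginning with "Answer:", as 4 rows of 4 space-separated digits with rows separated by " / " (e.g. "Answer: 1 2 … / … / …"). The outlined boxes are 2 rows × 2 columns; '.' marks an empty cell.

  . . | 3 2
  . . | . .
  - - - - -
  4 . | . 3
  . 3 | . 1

Step 1. [r2c3∈{1,4}] 1 has one home in col 3: r2c3, so r2c3=1.
Step 2. [r4c1∈{2}] r4c1 is down to just 2, so r4c1=2.
Step 3. [r1c2∈{1,4}] across row 1, 4 lands solely at r1c2 ⇒ r1c2=4.
Step 4. [r2c4∈{4}] nothing but 4 survives at r2c4. So r2c4=4.
Step 5. [r3c2∈{1}] r3c2 has the single candidate 1 ⇒ r3c2=1.
Step 6. [r4c3∈{4}] only 4 remains possible at r4c3, so r4c3=4.
Step 7. [r1c1∈{1}] only 1 remains possible at r1c1. So r1c1=1.
Step 8. [r2c1∈{3}] r2c1 is down to just 3, so r2c1=3.
Step 9. [r3c3∈{2}] r3c3 has the single candidate 2 ⇒ r3c3=2.
Step 10. [r2c2∈{2}] r2c2 is down to just 2, so r2c2=2.

Answer: 1 4 3 2 / 3 2 1 4 / 4 1 2 3 / 2 3 4 1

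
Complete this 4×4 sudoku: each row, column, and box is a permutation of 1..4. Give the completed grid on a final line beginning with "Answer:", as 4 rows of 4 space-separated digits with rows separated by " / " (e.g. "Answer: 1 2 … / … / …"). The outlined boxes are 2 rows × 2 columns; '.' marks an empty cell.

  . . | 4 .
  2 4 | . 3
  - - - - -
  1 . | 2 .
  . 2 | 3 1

Step 1. [r1c2∈{1,3}] r1c2 is the only open cell in row 1 admitting 1, so r1c2=1.
Step 2. [r4c1∈{4}] r4c1's peers cover all but 4 ⇒ r4c1=4.
Step 3. [r3c2∈{3}] only 3 remains possible at r3c2. So r3c2=3.
Step 4. [r3c4∈{4}] r3c4 has the single candidate 4, so r3c4=4.
Step 5. [r2c3∈{1}] r2c3 is down to just 1, so r2c3=1.
Step 6. [r1c4∈{2}] r1c4 is down to just 2 ⇒ r1c4=2.
Step 7. [r1c1∈{3}] r1c1's peers cover all but 3. So r1c1=3.

Answer: 3 1 4 2 / 2 4 1 3 / 1 3 2 4 / 4 2 3 1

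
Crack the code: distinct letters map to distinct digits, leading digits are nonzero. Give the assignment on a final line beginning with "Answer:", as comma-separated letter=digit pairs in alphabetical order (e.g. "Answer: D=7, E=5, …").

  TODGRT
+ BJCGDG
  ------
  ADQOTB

Step 1. [col 1: T + G ≡ B (mod 10)] no forcing yet in column 1 (carry-in 0); B=3 is free and consistent — try it. So B=3.
Step 2. [col 1: T + G ≡ B (mod 10)] no forcing yet in column 1 (carry-in 0); G=7 is free and consistent — try it. So G=7.
Step 3. [col 1: T + G ≡ B (mod 10)] column 1: given G=7, B=3, carry-in 0, and digits 3,7 already taken and all letters distinct, T+G≡B (mod 10) forces T=6, so T=6.
Step 4. [col 2: R + D ≡ T (mod 10)] D=5 is one option consistent with column 2 (R + D ≡ T (mod 10), carry-in 1) — take it ⇒ D=5.
Step 5. [col 2: R + D ≡ T (mod 10)] from column 2 (D=5, T=6, carry-in 1, digits 3,5,6,7 already taken and all letters distinct): R must equal 0 ⇒ R=0.
Step 6. [col 3: G + G ≡ O (mod 10)] column 3 reads G+G+carry(0)=O with G=7; with digits 0,3,5,6,7 already taken and all letters distinct, the only value for O is 4. So O=4.
Step 7. [col 4: D + C ≡ Q (mod 10)] column 4 reads D+C+carry(1)=Q with D=5; with digits 0,3,4,5,6,7 already taken and all letters distinct, the only value for C is 2 ⇒ C=2.
Step 8. [col 4: D + C ≡ Q (mod 10)] column 4: given D=5, C=2, carry-in 1, and digits 0,2,3,4,5,6,7 already taken and all letters distinct, D+C≡Q (mod 10) forces Q=8 ⇒ Q=8.
Step 9. [col 5: O + J ≡ D (mod 10)] in column 5 we have O+J≡D with carry-in 0; given O=4, D=5 and digits 0,2,3,4,5,6,7,8 already taken and all letters distinct, that pins J to 1. So J=1.
Step 10. [col 6: T + B ≡ A (mod 10)] column 6: given T=6, B=3, carry-in 0, and digits 0,1,2,3,4,5,6,7,8 already taken and all letters distinct, T+B≡A (mod 10) forces A=9 ⇒ A=9.

Answer: A=9, B=3, C=2, D=5, G=7, J=1, O=4, Q=8, R=0, T=6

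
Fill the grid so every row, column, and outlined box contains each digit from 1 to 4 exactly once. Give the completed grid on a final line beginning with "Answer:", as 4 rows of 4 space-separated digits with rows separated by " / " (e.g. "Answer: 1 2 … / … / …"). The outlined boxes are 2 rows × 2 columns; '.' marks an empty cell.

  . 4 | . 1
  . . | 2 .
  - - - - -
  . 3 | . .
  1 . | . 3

Step 1. [r3c1∈{2,4}] col 1 places 4 nowhere but r3c1. So r3c1=4.
Step 2. [r1c1∈{2,3}] across row 1, 2 lands solely at r1c1, so r1c1=2.
Step 3. [r2c4∈{4}] r2c4 has the single candidate 4, so r2c4=4.
Step 4. [r4c3∈{4}] nothing but 4 survives at r4c3, so r4c3=4.
Step 5. [r4c2∈{2}] r4c2 is down to just 2 ⇒ r4c2=2.
Step 6. [r3c4∈{2}] r3c4's peers cover all but 2 ⇒ r3c4=2.
Step 7. [r3c3∈{1}] r3c3 has the single candidate 1 ⇒ r3c3=1.
Step 8. [r2c2∈{1}] r2c2's peers cover all but 1, so r2c2=1.
Step 9. [r1c3∈{3}] r1c3's peers cover all but 3. So r1c3=3.
Step 10. [r2c1∈{3}] r2c1's peers cover all but 3, so r2c1=3.

Answer: 2 4 3 1 / 3 1 2 4 / 4 3 1 2 / 1 2 4 3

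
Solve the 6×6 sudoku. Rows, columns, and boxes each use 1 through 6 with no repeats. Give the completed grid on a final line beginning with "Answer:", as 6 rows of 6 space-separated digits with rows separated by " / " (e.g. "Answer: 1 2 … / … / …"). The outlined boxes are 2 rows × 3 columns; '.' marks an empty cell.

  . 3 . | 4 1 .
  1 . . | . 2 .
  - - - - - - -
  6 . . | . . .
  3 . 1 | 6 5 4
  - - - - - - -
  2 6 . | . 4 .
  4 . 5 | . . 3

Step 1. [r3c6∈{1,2}] in col 6, 2 fits only at r3c6 ⇒ r3c6=2.
Step 2. [r5c6∈{1,5}] in col 6, 1 fits only at r5c6, so r5c6=1.
Step 3. [r2c4∈{3,5}] in row 2, 3 fits only at r2c4 ⇒ r2c4=3.
Step 4. [r3c3∈{4}] r3c3's peers cover all but 4, so r3c3=4.
Step 5. [r1c1∈{5}] r1c1 is down to just 5 ⇒ r1c1=5.
Step 6. [r2c3∈{6}] r2c3 is down to just 6. So r2c3=6.
Step 7. [r3c4∈{1}] only 1 remains possible at r3c4 ⇒ r3c4=1.
Step 8. [r5c3∈{3}] nothing but 3 survives at r5c3 ⇒ r5c3=3.
Step 9. [r6c4∈{2}] r6c4 has the single candidate 2. So r6c4=2.
Step 10. [r2c2∈{4}] r2c2 has the single candidate 4. So r2c2=4.
Step 11. [r3c5∈{3}] r3c5's peers cover all but 3, so r3c5=3.
Step 12. [r6c2∈{1}] r6c2's peers cover all but 1. So r6c2=1.
Step 13. [r2c6∈{5}] r2c6 has the single candidate 5, so r2c6=5.
Step 14. [r5c4∈{5}] nothing but 5 survives at r5c4 ⇒ r5c4=5.
Step 15. [r4c2∈{2}] r4c2's peers cover all but 2 ⇒ r4c2=2.
Step 16. [r1c6∈{6}] only 6 remains possible at r1c6 ⇒ r1c6=6.
Step 17. [r1c3∈{2}] r1c3's peers cover all but 2 ⇒ r1c3=2.
Step 18. [r6c5∈{6}] nothing but 6 survives at r6c5 ⇒ r6c5=6.
Step 19. [r3c2∈{5}] r3c2 is down to just 5 ⇒ r3c2=5.

Answer: 5 3 2 4 1 6 / 1 4 6 3 2 5 / 6 5 4 1 3 2 / 3 2 1 6 5 4 / 2 6 3 5 4 1 / 4 1 5 2 6 3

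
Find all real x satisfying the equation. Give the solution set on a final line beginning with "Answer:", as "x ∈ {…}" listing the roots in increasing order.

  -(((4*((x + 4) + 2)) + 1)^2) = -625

Step 1. [-(((4*((x + 4) + 2)) + 1)^2) = -625] LHS negated; negate both sides. So neg: ((4*((x + 4) + 2)) + 1)^2 = 625.
Step 2. [((4*((x + 4) + 2)) + 1)^2 = 625] 625 ≥ 0, LHS is (·)² — take ±√ ⇒ sqrt: (4*((x + 4) + 2)) + 1 = 25 or -25.
Step 3. [(4*((x + 4) + 2)) + 1 = 25 or -25] 1 comes off first (subtract 1), so sub: 4*((x + 4) + 2) = 24 or -26.
Step 4. [4*((x + 4) + 2) = 24 or -26] 4·(inner) — divide through by 4 ⇒ div: (x + 4) + 2 = 6 or -13/2.
Step 5. [(x + 4) + 2 = 6 or -13/2] the outer +2 inverts by subtracting 2, so sub: x + 4 = 4 or -17/2.
Step 6. [x + 4 = 4 or -17/2] peel the +4: subtract 4 from each side, so sub: x = 0 or -25/2.

Answer: x ∈ {-25/2, 0}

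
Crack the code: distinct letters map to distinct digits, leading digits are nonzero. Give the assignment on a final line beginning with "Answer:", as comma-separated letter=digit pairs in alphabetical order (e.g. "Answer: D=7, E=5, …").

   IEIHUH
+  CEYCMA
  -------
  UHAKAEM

Step 1. [col 1: H + A ≡ M (mod 10)] H=3 is one option consistent with column 1 (H + A ≡ M (mod 10), carry-in 0) — take it, so H=3.
Step 2. [U] adding two 6-digit numbers gives at most 6+1 digits, and here it does — U is that final carry and must be 1. So U=1.
Step 3. [col 1: H + A ≡ M (mod 10)] A=9 is one option consistent with column 1 (H + A ≡ M (mod 10), carry-in 0) — take it. So A=9.
Step 4. [col 1: H + A ≡ M (mod 10)] column 1 reads H+A+carry(0)=M with H=3, A=9; with digits 1,3,9 already taken and all letters distinct, the only value for M is 2, so M=2.
Step 5. [col 2: U + M ≡ E (mod 10)] column 2 reads U+M+carry(1)=E with U=1, M=2; with digits 1,2,3,9 already taken and all letters distinct, the only value for E is 4. So E=4.
Step 6. [col 3: H + C ≡ A (mod 10)] column 3: given H=3, A=9, carry-in 0, and digits 1,2,3,4,9 already taken and all letters distinct, H+C≡A (mod 10) forces C=6. So C=6.
Step 7. [col 4: I + Y ≡ K (mod 10)] column 4: given nothing yet, carry-in 0, and digits 1,2,3,4,6,9 already taken and all letters distinct, I+Y≡K (mod 10) forces K=5 ⇒ K=5.
Step 8. [col 4: I + Y ≡ K (mod 10)] no forcing yet in column 4 (carry-in 0); Y=8 is free and consistent — try it ⇒ Y=8.
Step 9. [col 4: I + Y ≡ K (mod 10)] column 4: given Y=8, K=5, carry-in 0, and digits 1,2,3,4,5,6,8,9 already taken and all letters distinct, I+Y≡K (mod 10) forces I=7 ⇒ I=7.

Answer: A=9, C=6, E=4, H=3, I=7, K=5, M=2, U=1, Y=8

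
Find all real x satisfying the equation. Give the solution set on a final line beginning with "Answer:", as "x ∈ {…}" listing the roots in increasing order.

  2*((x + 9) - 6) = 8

Step 1. [2*((x + 9) - 6) = 8] 2 out front; divide by 2 ⇒ div: (x + 9) - 6 = 4.
Step 2. [(x + 9) - 6 = 4] add 6: x sits inside (… - 6) ⇒ sub: x + 9 = 10.
Step 3. [x + 9 = 10] the outer +9 inverts by subtracting 9 ⇒ sub: x = 1.

Answer: x ∈ {1}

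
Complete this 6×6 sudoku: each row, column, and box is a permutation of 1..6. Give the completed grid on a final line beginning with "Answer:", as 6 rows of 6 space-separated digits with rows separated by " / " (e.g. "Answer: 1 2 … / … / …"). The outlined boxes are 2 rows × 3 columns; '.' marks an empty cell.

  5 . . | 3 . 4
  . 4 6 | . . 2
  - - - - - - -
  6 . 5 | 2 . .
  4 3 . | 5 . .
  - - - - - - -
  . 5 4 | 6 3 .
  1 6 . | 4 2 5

Step 1. [r3c2∈{1}] r3c2's peers cover all but 1. So r3c2=1.
Step 2. [r1c3∈{1,2}] col 3 places 1 nowhere but r1c3 ⇒ r1c3=1.
Step 3. [r4c6∈{1,6}] r4c6 is the only open cell in col 6 admitting 6, so r4c6=6.
Step 4. [r2c4∈{1}] only 1 remains possible at r2c4. So r2c4=1.
Step 5. [r4c3∈{2}] only 2 remains possible at r4c3 ⇒ r4c3=2.
Step 6. [r5c6∈{1}] r5c6 has the single candidate 1 ⇒ r5c6=1.
Step 7. [r3c5∈{4}] only 4 remains possible at r3c5 ⇒ r3c5=4.
Step 8. [r5c1∈{2}] r5c1 has the single candidate 2, so r5c1=2.
Step 9. [r3c6∈{3}] only 3 remains possible at r3c6 ⇒ r3c6=3.
Step 10. [r6c3∈{3}] r6c3 has the single candidate 3. So r6c3=3.
Step 11. [r1c2∈{2}] r1c2 has the single candidate 2. So r1c2=2.
Step 12. [r2c1∈{3}] r2c1 is down to just 3. So r2c1=3.
Step 13. [r2c5∈{5}] r2c5 is down to just 5. So r2c5=5.
Step 14. [r1c5∈{6}] r1c5 has the single candidate 6. So r1c5=6.
Step 15. [r4c5∈{1}] only 1 remains possible at r4c5 ⇒ r4c5=1.

Answer: 5 2 1 3 6 4 / 3 4 6 1 5 2 / 6 1 5 2 4 3 / 4 3 2 5 1 6 / 2 5 4 6 3 1 / 1 6 3 4 2 5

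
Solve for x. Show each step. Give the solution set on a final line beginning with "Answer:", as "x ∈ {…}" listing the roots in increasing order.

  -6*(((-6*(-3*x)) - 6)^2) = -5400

Step 1. [-6*(((-6*(-3*x)) - 6)^2) = -5400] LHS = -6·(…); ÷-6 both sides ⇒ div: ((-6*(-3*x)) - 6)^2 = 900.
Step 2. [((-6*(-3*x)) - 6)^2 = 900] LHS squared, RHS 900 ≥ 0: apply √ (±), so sqrt: (-6*(-3*x)) - 6 = 30 or -30.
Step 3. [(-6*(-3*x)) - 6 = 30 or -30] peel the -6: add 6 from each side. So sub: -6*(-3*x) = 36 or -24.
Step 4. [-6*(-3*x) = 36 or -24] -6 out front; divide by -6 ⇒ div: -3*x = -6 or 4.
Step 5. [-3*x = -6 or 4] -3·(inner) — divide through by -3, so div: x = 2 or -4/3.

Answer: x ∈ {-4/3, 2}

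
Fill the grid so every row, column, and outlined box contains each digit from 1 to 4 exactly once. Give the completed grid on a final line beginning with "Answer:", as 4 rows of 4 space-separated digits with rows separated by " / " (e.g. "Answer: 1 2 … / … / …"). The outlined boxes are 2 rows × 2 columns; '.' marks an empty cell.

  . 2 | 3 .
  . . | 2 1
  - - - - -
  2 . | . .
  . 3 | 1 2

Step 1. [r2c2∈{4}] r2c2 has the single candidate 4, so r2c2=4.
Step 2. [r1c4∈{4}] r1c4 has the single candidate 4. So r1c4=4.
Step 3. [r1c1∈{1}] r1c1's peers cover all but 1 ⇒ r1c1=1.
Step 4. [r3c4∈{3}] only 3 remains possible at r3c4. So r3c4=3.
Step 5. [r2c1∈{3}] r2c1 is down to just 3 ⇒ r2c1=3.
Step 6. [r4c1∈{4}] r4c1 has the single candidate 4 ⇒ r4c1=4.
Step 7. [r3c3∈{4}] r3c3's peers cover all but 4. So r3c3=4.
Step 8. [r3c2∈{1}] r3c2's peers cover all but 1, so r3c2=1.

Answer: 1 2 3 4 / 3 4 2 1 / 2 1 4 3 / 4 3 1 2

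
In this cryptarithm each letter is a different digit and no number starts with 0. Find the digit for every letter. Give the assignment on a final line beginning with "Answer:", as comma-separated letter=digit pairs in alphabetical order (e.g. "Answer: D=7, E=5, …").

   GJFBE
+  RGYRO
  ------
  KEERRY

Step 1. [K] adding two 5-digit numbers gives at most 5+1 digits, and here it does — K is that final carry and must be 1 ⇒ K=1.
Step 2. [col 1: E + O ≡ Y (mod 10)] Y=0 is one option consistent with column 1 (E + O ≡ Y (mod 10), carry-in 0) — take it, so Y=0.
Step 3. [col 1: E + O ≡ Y (mod 10)] no forcing yet in column 1 (carry-in 0); O=8 is free and consistent — try it. So O=8.
Step 4. [col 1: E + O ≡ Y (mod 10)] column 1 reads E+O+carry(0)=Y with O=8, Y=0; with digits 0,1,8 already taken and all letters distinct, the only value for E is 2 ⇒ E=2.
Step 5. [col 2: B + R ≡ R (mod 10)] column 2: given nothing yet, carry-in 1, and digits 0,1,2,8 already taken and all letters distinct, B+R≡R (mod 10) forces B=9 ⇒ B=9.
Step 6. [col 2: B + R ≡ R (mod 10)] no forcing yet in column 2 (carry-in 1); R=4 is free and consistent — try it, so R=4.
Step 7. [col 3: F + Y ≡ R (mod 10)] column 3: given Y=0, R=4, carry-in 1, and digits 0,1,2,4,8,9 already taken and all letters distinct, F+Y≡R (mod 10) forces F=3. So F=3.
Step 8. [col 4: J + G ≡ E (mod 10)] G=7 is one option consistent with column 4 (J + G ≡ E (mod 10), carry-in 0) — take it ⇒ G=7.
Step 9. [col 4: J + G ≡ E (mod 10)] column 4 reads J+G+carry(0)=E with G=7, E=2; with digits 0,1,2,3,4,7,8,9 already taken and all letters distinct, the only value for J is 5. So J=5.

Answer: B=9, E=2, F=3, G=7, J=5, K=1, O=8, R=4, Y=0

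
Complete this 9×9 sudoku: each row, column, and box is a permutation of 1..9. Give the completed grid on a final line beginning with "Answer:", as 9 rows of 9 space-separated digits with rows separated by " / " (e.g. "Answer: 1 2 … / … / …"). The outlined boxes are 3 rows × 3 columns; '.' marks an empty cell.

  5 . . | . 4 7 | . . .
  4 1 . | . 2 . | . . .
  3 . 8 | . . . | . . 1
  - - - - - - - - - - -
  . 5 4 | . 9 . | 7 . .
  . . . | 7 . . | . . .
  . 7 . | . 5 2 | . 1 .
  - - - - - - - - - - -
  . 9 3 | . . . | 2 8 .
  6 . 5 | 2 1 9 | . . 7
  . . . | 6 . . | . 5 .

Step 1. [r5c2∈{2,3,6,8}] in col 2, 3 fits only at r5c2. So r5c2=3.
Step 2. [r3c5∈{6}] r3c5's peers cover all but 6, so r3c5=6.
Step 3. [r5c5∈{8}] r5c5 has the single candidate 8 ⇒ r5c5=8.
Step 4. [r1c2∈{2,6}] 6 has one home in col 2: r1c2 ⇒ r1c2=6.
Step 5. [r9c6∈{3,4,8}] box 8 places 8 nowhere but r9c6. So r9c6=8.
Step 6. [r7c9∈{4,6}] 6 has one home in row 7: r7c9. So r7c9=6.
Step 7. [r9c7∈{1,3,4,9}] across col 7, 1 lands solely at r9c7. So r9c7=1.
Step 8. [r9c9∈{3,4,9}] in row 9, 9 fits only at r9c9. So r9c9=9.
Step 9. [r5c3∈{1,2,6,9}] 1 has one home in col 3: r5c3. So r5c3=1.
Step 10. [r3c6∈{5}] nothing but 5 survives at r3c6 ⇒ r3c6=5.
Step 11. [r2c6∈{3}] r2c6 has the single candidate 3. So r2c6=3.
Step 12. [r3c8∈{2,4,7,9}] 7 has one home in row 3: r3c8 ⇒ r3c8=7.
Step 13. [r3c7∈{4,9}] across row 3, 4 lands solely at r3c7, so r3c7=4.
Step 14. [r1c4∈{1,8,9}] row 1 places 1 nowhere but r1c4, so r1c4=1.
Step 15. [r2c4∈{8,9}] in col 4, 8 fits only at r2c4. So r2c4=8.
Step 16. [r8c7∈{3}] only 3 remains possible at r8c7, so r8c7=3.
Step 17. [r4c4∈{3}] r4c4 is down to just 3. So r4c4=3.
Step 18. [r6c9∈{3,4,8}] in row 6, 3 fits only at r6c9. So r6c9=3.
Step 19. [r5c9∈{2,4,5}] 4 has one home in col 9: r5c9. So r5c9=4.
Step 20. [r5c7∈{5,6,9}] in row 5, 5 fits only at r5c7, so r5c7=5.
Step 21. [r5c6∈{6}] r5c6 has the single candidate 6, so r5c6=6.
Step 22. [r4c8∈{2,6}] r4c8 is the only open cell in row 4 admitting 6, so r4c8=6.
Step 23. [r2c8∈{9}] only 9 remains possible at r2c8, so r2c8=9.
Step 24. [r5c1∈{2,9}] r5c1 is the only open cell in row 5 admitting 9, so r5c1=9.
Step 25. [r4c1∈{2,8}] across box 4, 2 lands solely at r4c1. So r4c1=2.
Step 26. [r1c9∈{2,8}] col 9 places 2 nowhere but r1c9. So r1c9=2.
Step 27. [r9c1∈{7}] nothing but 7 survives at r9c1, so r9c1=7.
Step 28. [r9c2∈{2,4}] in row 9, 4 fits only at r9c2, so r9c2=4.
Step 29. [r6c1∈{8}] r6c1 has the single candidate 8 ⇒ r6c1=8.
Step 30. [r7c4∈{4,5}] across row 7, 5 lands solely at r7c4 ⇒ r7c4=5.
Step 31. [r9c5∈{3}] nothing but 3 survives at r9c5. So r9c5=3.
Step 32. [r7c5∈{7}] nothing but 7 survives at r7c5 ⇒ r7c5=7.
Step 33. [r4c6∈{1}] r4c6 has the single candidate 1 ⇒ r4c6=1.
Step 34. [r7c6∈{4}] r7c6 has the single candidate 4, so r7c6=4.
Step 35. [r1c3∈{9}] nothing but 9 survives at r1c3 ⇒ r1c3=9.
Step 36. [r4c9∈{8}] r4c9's peers cover all but 8. So r4c9=8.
Step 37. [r6c3∈{6}] r6c3's peers cover all but 6. So r6c3=6.
Step 38. [r3c2∈{2}] only 2 remains possible at r3c2, so r3c2=2.
Step 39. [r8c2∈{8}] r8c2 has the single candidate 8 ⇒ r8c2=8.
Step 40. [r2c9∈{5}] nothing but 5 survives at r2c9. So r2c9=5.
Step 41. [r1c7∈{8}] r1c7 is down to just 8, so r1c7=8.
Step 42. [r1c8∈{3}] nothing but 3 survives at r1c8. So r1c8=3.
Step 43. [r6c7∈{9}] r6c7 is down to just 9. So r6c7=9.
Step 44. [r2c3∈{7}] r2c3 is down to just 7, so r2c3=7.
Step 45. [r9c3∈{2}] r9c3's peers cover all but 2. So r9c3=2.
Step 46. [r7c1∈{1}] r7c1 has the single candidate 1, so r7c1=1.
Step 47. [r5c8∈{2}] nothing but 2 survives at r5c8, so r5c8=2.
Step 48. [r3c4∈{9}] r3c4 is down to just 9, so r3c4=9.
Step 49. [r2c7∈{6}] r2c7 has the single candidate 6 ⇒ r2c7=6.
Step 50. [r6c4∈{4}] nothing but 4 survives at r6c4 ⇒ r6c4=4.
Step 51. [r8c8∈{4}] nothing but 4 survives at r8c8, so r8c8=4.

Answer: 5 6 9 1 4 7 8 3 2 / 4 1 7 8 2 3 6 9 5 / 3 2 8 9 6 5 4 7 1 / 2 5 4 3 9 1 7 6 8 / 9 3 1 7 8 6 5 2 4 / 8 7 6 4 5 2 9 1 3 / 1 9 3 5 7 4 2 8 6 / 6 8 5 2 1 9 3 4 7 / 7 4 2 6 3 8 1 5 9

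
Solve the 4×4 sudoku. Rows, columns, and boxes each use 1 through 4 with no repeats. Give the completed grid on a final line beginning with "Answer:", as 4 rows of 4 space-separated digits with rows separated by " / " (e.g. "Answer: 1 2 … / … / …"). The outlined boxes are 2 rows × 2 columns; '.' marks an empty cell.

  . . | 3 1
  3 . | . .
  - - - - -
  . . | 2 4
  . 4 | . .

Step 1. [r4c1∈{1,2}] in row 4, 2 fits only at r4c1 ⇒ r4c1=2.
Step 2. [r2c2∈{1,2}] row 2 places 1 nowhere but r2c2, so r2c2=1.
Step 3. [r3c1∈{1}] r3c1 is down to just 1 ⇒ r3c1=1.
Step 4. [r1c2∈{2}] only 2 remains possible at r1c2 ⇒ r1c2=2.
Step 5. [r1c1∈{4}] nothing but 4 survives at r1c1, so r1c1=4.
Step 6. [r2c3∈{4}] nothing but 4 survives at r2c3, so r2c3=4.
Step 7. [r4c3∈{1}] nothing but 1 survives at r4c3 ⇒ r4c3=1.
Step 8. [r2c4∈{2}] only 2 remains possible at r2c4 ⇒ r2c4=2.
Step 9. [r4c4∈{3}] only 3 remains possible at r4c4, so r4c4=3.
Step 10. [r3c2∈{3}] r3c2 is down to just 3, so r3c2=3.

Answer: 4 2 3 1 / 3 1 4 2 / 1 3 2 4 / 2 4 1 3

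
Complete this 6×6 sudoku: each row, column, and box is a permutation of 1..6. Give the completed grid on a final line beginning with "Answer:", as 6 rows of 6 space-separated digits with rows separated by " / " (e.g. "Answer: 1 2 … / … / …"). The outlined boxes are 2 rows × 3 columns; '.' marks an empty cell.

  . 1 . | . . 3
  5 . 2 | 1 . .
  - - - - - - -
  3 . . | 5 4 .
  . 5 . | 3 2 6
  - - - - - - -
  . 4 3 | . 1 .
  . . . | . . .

Step 1. [r2c5∈{6}] r2c5 has the single candidate 6 ⇒ r2c5=6.
Step 2. [r6c3∈{1,5,6}] across col 3, 5 lands solely at r6c3. So r6c3=5.
Step 3. [r1c4∈{2,4}] row 1 places 2 nowhere but r1c4 ⇒ r1c4=2.
Step 4. [r6c1∈{1,2,6}] across row 6, 1 lands solely at r6c1 ⇒ r6c1=1.
Step 5. [r5c1∈{2,6}] r5c1 is the only open cell in col 1 admitting 2. So r5c1=2.
Step 6. [r4c3∈{1,4}] row 4 places 1 nowhere but r4c3 ⇒ r4c3=1.
Step 7. [r6c4∈{4,6}] 4 has one home in col 4: r6c4, so r6c4=4.
Step 8. [r1c1∈{4,6}] r1c1 is the only open cell in col 1 admitting 6, so r1c1=6.
Step 9. [r6c2∈{6}] only 6 remains possible at r6c2. So r6c2=6.
Step 10. [r1c3∈{4}] r1c3's peers cover all but 4. So r1c3=4.
Step 11. [r3c3∈{6}] r3c3 is down to just 6. So r3c3=6.
Step 12. [r3c6∈{1}] r3c6 has the single candidate 1. So r3c6=1.
Step 13. [r2c6∈{4}] r2c6's peers cover all but 4. So r2c6=4.
Step 14. [r5c6∈{5}] only 5 remains possible at r5c6, so r5c6=5.
Step 15. [r1c5∈{5}] r1c5's peers cover all but 5 ⇒ r1c5=5.
Step 16. [r5c4∈{6}] r5c4's peers cover all but 6, so r5c4=6.
Step 17. [r6c5∈{3}] only 3 remains possible at r6c5 ⇒ r6c5=3.
Step 18. [r3c2∈{2}] r3c2 has the single candidate 2, so r3c2=2.
Step 19. [r6c6∈{2}] only 2 remains possible at r6c6 ⇒ r6c6=2.
Step 20. [r2c2∈{3}] nothing but 3 survives at r2c2 ⇒ r2c2=3.
Step 21. [r4c1∈{4}] r4c1 has the single candidate 4, so r4c1=4.

Answer: 6 1 4 2 5 3 / 5 3 2 1 6 4 / 3 2 6 5 4 1 / 4 5 1 3 2 6 / 2 4 3 6 1 5 / 1 6 5 4 3 2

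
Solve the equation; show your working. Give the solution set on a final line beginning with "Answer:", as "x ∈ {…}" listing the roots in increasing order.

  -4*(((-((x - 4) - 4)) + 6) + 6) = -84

Step 1. [-4*(((-((x - 4) - 4)) + 6) + 6) = -84] divide by the outer -4 ⇒ div: ((-((x - 4) - 4)) + 6) + 6 = 21.
Step 2. [((-((x - 4) - 4)) + 6) + 6 = 21] peel the +6: subtract 6 from each side ⇒ sub: (-((x - 4) - 4)) + 6 = 15.
Step 3. [(-((x - 4) - 4)) + 6 = 15] +6 is outermost — subtract 6 both sides ⇒ sub: -((x - 4) - 4) = 9.
Step 4. [-((x - 4) - 4) = 9] leading − — multiply by −1 ⇒ neg: (x - 4) - 4 = -9.
Step 5. [(x - 4) - 4 = -9] peel the -4: add 4 from each side, so sub: x - 4 = -5.
Step 6. [x - 4 = -5] the outer -4 inverts by adding 4 ⇒ sub: x = -1.

Answer: x ∈ {-1}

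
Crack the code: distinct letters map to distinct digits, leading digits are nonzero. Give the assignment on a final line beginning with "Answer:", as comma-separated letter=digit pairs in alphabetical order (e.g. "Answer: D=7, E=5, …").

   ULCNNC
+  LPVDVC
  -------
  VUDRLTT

Step 1. [V] V is the leading digit of a 7-digit sum of two 6-digit numbers; the final carry is exactly 1, so V=1.
Step 2. [col 1: C + C ≡ T (mod 10)] several values work for C in column 1 (C + C ≡ T (mod 10), carry-in 0); try C=4, so C=4.
Step 3. [col 1: C + C ≡ T (mod 10)] in column 1 we have C+C≡T with carry-in 0; given C=4 and digits 1,4 already taken and all letters distinct, that pins T to 8. So T=8.
Step 4. [col 2: N + V ≡ T (mod 10)] column 2 reads N+V+carry(0)=T with V=1, T=8; with digits 1,4,8 already taken and all letters distinct, the only value for N is 7, so N=7.
Step 5. [col 3: N + D ≡ L (mod 10)] D=2 is one option consistent with column 3 (N + D ≡ L (mod 10), carry-in 0) — take it. So D=2.
Step 6. [col 3: N + D ≡ L (mod 10)] column 3: given N=7, D=2, carry-in 0, and digits 1,2,4,7,8 already taken and all letters distinct, N+D≡L (mod 10) forces L=9. So L=9.
Step 7. [col 4: C + V ≡ R (mod 10)] in column 4 we have C+V≡R with carry-in 0; given C=4, V=1 and digits 1,2,4,7,8,9 already taken and all letters distinct, that pins R to 5 ⇒ R=5.
Step 8. [col 5: L + P ≡ D (mod 10)] column 5: given L=9, D=2, carry-in 0, and digits 1,2,4,5,7,8,9 already taken and all letters distinct, L+P≡D (mod 10) forces P=3, so P=3.
Step 9. [col 6: U + L ≡ U (mod 10)] no forcing yet in column 6 (carry-in 1); U=6 is free and consistent — try it, so U=6.

Answer: C=4, D=2, L=9, N=7, P=3, R=5, T=8, U=6, V=1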